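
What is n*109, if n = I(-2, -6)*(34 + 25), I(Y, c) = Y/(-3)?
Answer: 12862/3 ≈ 4287.3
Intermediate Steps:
I(Y, c) = -Y/3 (I(Y, c) = Y*(-⅓) = -Y/3)
n = 118/3 (n = (-⅓*(-2))*(34 + 25) = (⅔)*59 = 118/3 ≈ 39.333)
n*109 = (118/3)*109 = 12862/3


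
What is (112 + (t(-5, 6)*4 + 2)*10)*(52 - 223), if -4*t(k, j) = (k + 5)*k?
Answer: -22572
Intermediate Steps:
t(k, j) = -k*(5 + k)/4 (t(k, j) = -(k + 5)*k/4 = -(5 + k)*k/4 = -k*(5 + k)/4)
(112 + (t(-5, 6)*4 + 2)*10)*(52 - 223) = (112 + (-¼*(-5)*(5 - 5)*4 + 2)*10)*(52 - 223) = (112 + (-¼*(-5)*0*4 + 2)*10)*(-171) = (112 + (0*4 + 2)*10)*(-171) = (112 + (0 + 2)*10)*(-171) = (112 + 2*10)*(-171) = (112 + 20)*(-171) = 132*(-171) = -22572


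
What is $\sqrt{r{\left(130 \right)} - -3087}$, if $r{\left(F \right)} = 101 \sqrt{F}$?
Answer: $\sqrt{3087 + 101 \sqrt{130}} \approx 65.104$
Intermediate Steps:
$\sqrt{r{\left(130 \right)} - -3087} = \sqrt{101 \sqrt{130} - -3087} = \sqrt{101 \sqrt{130} + \left(-18482 + 21569\right)} = \sqrt{101 \sqrt{130} + 3087} = \sqrt{3087 + 101 \sqrt{130}}$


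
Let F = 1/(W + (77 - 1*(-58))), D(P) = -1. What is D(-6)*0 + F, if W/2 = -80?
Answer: -1/25 ≈ -0.040000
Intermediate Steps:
W = -160 (W = 2*(-80) = -160)
F = -1/25 (F = 1/(-160 + (77 - 1*(-58))) = 1/(-160 + (77 + 58)) = 1/(-160 + 135) = 1/(-25) = -1/25 ≈ -0.040000)
D(-6)*0 + F = -1*0 - 1/25 = 0 - 1/25 = -1/25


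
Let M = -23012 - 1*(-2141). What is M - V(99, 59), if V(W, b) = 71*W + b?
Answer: -27959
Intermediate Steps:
M = -20871 (M = -23012 + 2141 = -20871)
V(W, b) = b + 71*W
M - V(99, 59) = -20871 - (59 + 71*99) = -20871 - (59 + 7029) = -20871 - 1*7088 = -20871 - 7088 = -27959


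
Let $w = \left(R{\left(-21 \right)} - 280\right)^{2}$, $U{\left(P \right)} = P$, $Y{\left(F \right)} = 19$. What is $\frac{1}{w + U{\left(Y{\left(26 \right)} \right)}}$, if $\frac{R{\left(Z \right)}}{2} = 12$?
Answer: $\frac{1}{65555} \approx 1.5254 \cdot 10^{-5}$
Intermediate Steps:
$R{\left(Z \right)} = 24$ ($R{\left(Z \right)} = 2 \cdot 12 = 24$)
$w = 65536$ ($w = \left(24 - 280\right)^{2} = \left(-256\right)^{2} = 65536$)
$\frac{1}{w + U{\left(Y{\left(26 \right)} \right)}} = \frac{1}{65536 + 19} = \frac{1}{65555}$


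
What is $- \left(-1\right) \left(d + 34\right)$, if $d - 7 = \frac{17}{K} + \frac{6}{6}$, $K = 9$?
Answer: $\frac{395}{9} \approx 43.889$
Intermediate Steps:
$d = \frac{89}{9}$ ($d = 7 + \left(\frac{17}{9} + \frac{6}{6}\right) = 7 + \left(17 \cdot \frac{1}{9} + 6 \cdot \frac{1}{6}\right) = 7 + \left(\frac{17}{9} + 1\right) = 7 + \frac{26}{9} = \frac{89}{9} \approx 9.8889$)
$- \left(-1\right) \left(d + 34\right) = - \left(-1\right) \left(\frac{89}{9} + 34\right) = - \frac{\left(-1\right) 395}{9} = \left(-1\right) \left(- \frac{395}{9}\right) = \frac{395}{9}$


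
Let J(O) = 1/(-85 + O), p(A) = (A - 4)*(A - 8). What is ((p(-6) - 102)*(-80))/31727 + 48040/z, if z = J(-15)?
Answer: -152416511040/31727 ≈ -4.8040e+6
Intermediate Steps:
p(A) = (-8 + A)*(-4 + A) (p(A) = (-4 + A)*(-8 + A) = (-8 + A)*(-4 + A))
z = -1/100 (z = 1/(-85 - 15) = 1/(-100) = -1/100 ≈ -0.010000)
((p(-6) - 102)*(-80))/31727 + 48040/z = (((32 + (-6)² - 12*(-6)) - 102)*(-80))/31727 + 48040/(-1/100) = (((32 + 36 + 72) - 102)*(-80))*(1/31727) + 48040*(-100) = ((140 - 102)*(-80))*(1/31727) - 4804000 = (38*(-80))*(1/31727) - 4804000 = -3040*1/31727 - 4804000 = -3040/31727 - 4804000 = -152416511040/31727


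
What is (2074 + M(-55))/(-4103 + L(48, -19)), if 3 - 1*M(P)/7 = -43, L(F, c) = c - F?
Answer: -1198/2085 ≈ -0.57458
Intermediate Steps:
M(P) = 322 (M(P) = 21 - 7*(-43) = 21 + 301 = 322)
(2074 + M(-55))/(-4103 + L(48, -19)) = (2074 + 322)/(-4103 + (-19 - 1*48)) = 2396/(-4103 + (-19 - 48)) = 2396/(-4103 - 67) = 2396/(-4170) = 2396*(-1/4170) = -1198/2085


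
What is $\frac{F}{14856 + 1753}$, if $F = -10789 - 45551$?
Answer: $- \frac{56340}{16609} \approx -3.3921$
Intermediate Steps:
$F = -56340$ ($F = -10789 - 45551 = -56340$)
$\frac{F}{14856 + 1753} = - \frac{56340}{14856 + 1753} = - \frac{56340}{16609}$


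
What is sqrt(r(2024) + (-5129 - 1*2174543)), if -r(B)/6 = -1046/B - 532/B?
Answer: I*sqrt(558073302490)/506 ≈ 1476.4*I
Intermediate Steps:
r(B) = 9468/B (r(B) = -6*(-1046/B - 532/B) = -(-9468)/B = 9468/B)
sqrt(r(2024) + (-5129 - 1*2174543)) = sqrt(9468/2024 + (-5129 - 1*2174543)) = sqrt(9468*(1/2024) + (-5129 - 2174543)) = sqrt(2367/506 - 2179672) = sqrt(-1102911665/506) = I*sqrt(558073302490)/506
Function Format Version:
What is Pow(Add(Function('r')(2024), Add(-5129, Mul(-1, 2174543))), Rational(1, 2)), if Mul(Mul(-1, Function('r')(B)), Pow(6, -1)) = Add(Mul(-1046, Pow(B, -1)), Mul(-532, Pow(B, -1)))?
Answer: Mul(Rational(1, 506), I, Pow(558073302490, Rational(1, 2))) ≈ Mul(1476.4, I)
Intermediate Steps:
Function('r')(B) = Mul(9468, Pow(B, -1)) (Function('r')(B) = Mul(-6, Add(Mul(-1046, Pow(B, -1)), Mul(-532, Pow(B, -1)))) = Mul(-6, Mul(-1578, Pow(B, -1))) = Mul(9468, Pow(B, -1)))
Pow(Add(Function('r')(2024), Add(-5129, Mul(-1, 2174543))), Rational(1, 2)) = Pow(Add(Mul(9468, Pow(2024, -1)), Add(-5129, Mul(-1, 2174543))), Rational(1, 2)) = Pow(Add(Mul(9468, Rational(1, 2024)), Add(-5129, -2174543)), Rational(1, 2)) = Pow(Add(Rational(2367, 506), -2179672), Rational(1, 2)) = Pow(Rational(-1102911665, 506), Rational(1, 2)) = Mul(Rational(1, 506), I, Pow(558073302490, Rational(1, 2)))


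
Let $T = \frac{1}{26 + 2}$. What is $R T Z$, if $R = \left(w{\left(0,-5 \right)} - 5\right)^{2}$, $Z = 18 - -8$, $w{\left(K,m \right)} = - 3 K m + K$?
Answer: $\frac{325}{14} \approx 23.214$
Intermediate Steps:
$T = \frac{1}{28} \approx 0.035714$
$w{\left(K,m \right)} = K - 3 K m$ ($w{\left(K,m \right)} = - 3 K m + K = K - 3 K m$)
$Z = 26$ ($Z = 18 + 8 = 26$)
$R = 25$ ($R = \left(0 \left(1 - -15\right) - 5\right)^{2} = \left(0 \left(1 + 15\right) - 5\right)^{2} = \left(0 \cdot 16 - 5\right)^{2} = \left(0 - 5\right)^{2} = \left(-5\right)^{2} = 25$)
$R T Z = 25 \cdot \frac{1}{28} \cdot 26 = \frac{25}{28} \cdot 26 = \frac{325}{14}$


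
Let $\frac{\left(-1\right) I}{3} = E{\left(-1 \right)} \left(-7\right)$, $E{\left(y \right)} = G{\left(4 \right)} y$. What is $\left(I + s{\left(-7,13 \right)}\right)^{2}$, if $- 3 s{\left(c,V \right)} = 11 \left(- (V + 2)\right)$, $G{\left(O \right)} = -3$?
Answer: $13924$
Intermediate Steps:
$E{\left(y \right)} = - 3 y$
$s{\left(c,V \right)} = \frac{22}{3} + \frac{11 V}{3}$ ($s{\left(c,V \right)} = - \frac{11 \left(- (V + 2)\right)}{3} = - \frac{11 \left(- (2 + V)\right)}{3} = - \frac{11 \left(-2 - V\right)}{3} = - \frac{-22 - 11 V}{3} = \frac{22}{3} + \frac{11 V}{3}$)
$I = 63$ ($I = - 3 \left(-3\right) \left(-1\right) \left(-7\right) = - 3 \cdot 3 \left(-7\right) = \left(-3\right) \left(-21\right) = 63$)
$\left(I + s{\left(-7,13 \right)}\right)^{2} = \left(63 + \left(\frac{22}{3} + \frac{11}{3} \cdot 13\right)\right)^{2} = \left(63 + \left(\frac{22}{3} + \frac{143}{3}\right)\right)^{2} = \left(63 + 55\right)^{2} = 118^{2} = 13924$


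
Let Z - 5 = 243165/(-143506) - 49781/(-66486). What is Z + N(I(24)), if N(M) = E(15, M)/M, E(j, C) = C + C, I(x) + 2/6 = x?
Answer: 14441195852/2385284979 ≈ 6.0543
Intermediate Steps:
I(x) = -⅓ + x
E(j, C) = 2*C
Z = 9670625894/2385284979 (Z = 5 + (243165/(-143506) - 49781/(-66486)) = 5 + (243165*(-1/143506) - 49781*(-1/66486)) = 5 + (-243165/143506 + 49781/66486) = 5 - 2255799001/2385284979 = 9670625894/2385284979 ≈ 4.0543)
N(M) = 2 (N(M) = (2*M)/M = 2)
Z + N(I(24)) = 9670625894/2385284979 + 2 = 14441195852/2385284979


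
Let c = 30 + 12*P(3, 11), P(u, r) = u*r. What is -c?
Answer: -426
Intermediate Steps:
P(u, r) = r*u
c = 426 (c = 30 + 12*(11*3) = 30 + 12*33 = 30 + 396 = 426)
-c = -1*426 = -426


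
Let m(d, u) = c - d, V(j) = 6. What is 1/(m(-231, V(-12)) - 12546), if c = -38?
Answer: -1/12353 ≈ -8.0952e-5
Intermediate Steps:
m(d, u) = -38 - d
1/(m(-231, V(-12)) - 12546) = 1/((-38 - 1*(-231)) - 12546) = 1/((-38 + 231) - 12546) = 1/(193 - 12546) = 1/(-12353) = -1/12353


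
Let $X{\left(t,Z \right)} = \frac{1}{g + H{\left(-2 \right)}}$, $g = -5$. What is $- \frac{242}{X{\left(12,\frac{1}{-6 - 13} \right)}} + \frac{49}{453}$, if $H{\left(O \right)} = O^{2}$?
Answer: $\frac{109675}{453} \approx 242.11$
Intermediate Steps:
$X{\left(t,Z \right)} = -1$ ($X{\left(t,Z \right)} = \frac{1}{-5 + \left(-2\right)^{2}} = \frac{1}{-5 + 4} = \frac{1}{-1} = -1$)
$- \frac{242}{X{\left(12,\frac{1}{-6 - 13} \right)}} + \frac{49}{453} = - \frac{242}{-1} + \frac{49}{453} = \left(-242\right) \left(-1\right) + 49 \cdot \frac{1}{453} = 242 + \frac{49}{453} = \frac{109675}{453}$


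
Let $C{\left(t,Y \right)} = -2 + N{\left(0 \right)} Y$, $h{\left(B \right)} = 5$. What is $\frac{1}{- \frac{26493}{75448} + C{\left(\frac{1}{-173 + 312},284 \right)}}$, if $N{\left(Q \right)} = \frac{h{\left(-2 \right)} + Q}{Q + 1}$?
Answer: $\frac{75448}{106958771} \approx 0.00070539$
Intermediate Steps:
$N{\left(Q \right)} = \frac{5 + Q}{1 + Q}$ ($N{\left(Q \right)} = \frac{5 + Q}{Q + 1} = \frac{5 + Q}{1 + Q}$)
$C{\left(t,Y \right)} = -2 + 5 Y$ ($C{\left(t,Y \right)} = -2 + \frac{5 + 0}{1 + 0} Y = -2 + 1^{-1} \cdot 5 Y = -2 + 1 \cdot 5 Y = -2 + 5 Y$)
$\frac{1}{- \frac{26493}{75448} + C{\left(\frac{1}{-173 + 312},284 \right)}} = \frac{1}{- \frac{26493}{75448} + \left(-2 + 5 \cdot 284\right)} = \frac{1}{\left(-26493\right) \frac{1}{75448} + \left(-2 + 1420\right)} = \frac{1}{- \frac{26493}{75448} + 1418} = \frac{1}{\frac{106958771}{75448}} = \frac{75448}{106958771}$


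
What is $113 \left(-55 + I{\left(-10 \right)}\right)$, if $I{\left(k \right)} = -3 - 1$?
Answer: $-6667$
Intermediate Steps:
$I{\left(k \right)} = -4$
$113 \left(-55 + I{\left(-10 \right)}\right) = 113 \left(-55 - 4\right) = 113 \left(-59\right) = -6667$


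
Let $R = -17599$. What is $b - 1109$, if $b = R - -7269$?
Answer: $-11439$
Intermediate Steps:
$b = -10330$ ($b = -17599 - -7269 = -17599 + 7269 = -10330$)
$b - 1109 = -10330 - 1109 = -11439$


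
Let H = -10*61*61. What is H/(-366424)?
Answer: 18605/183212 ≈ 0.10155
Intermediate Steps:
H = -37210 (H = -610*61 = -37210)
H/(-366424) = -37210/(-366424) = -37210*(-1/366424) = 18605/183212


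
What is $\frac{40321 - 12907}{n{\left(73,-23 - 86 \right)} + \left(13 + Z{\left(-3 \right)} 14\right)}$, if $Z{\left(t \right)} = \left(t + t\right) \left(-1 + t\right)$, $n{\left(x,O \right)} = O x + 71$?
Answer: $- \frac{27414}{7537} \approx -3.6373$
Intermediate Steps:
$n{\left(x,O \right)} = 71 + O x$
$Z{\left(t \right)} = 2 t \left(-1 + t\right)$
$\frac{40321 - 12907}{n{\left(73,-23 - 86 \right)} + \left(13 + Z{\left(-3 \right)} 14\right)} = \frac{40321 - 12907}{\left(71 + \left(-23 - 86\right) 73\right) + \left(13 + 2 \left(-3\right) \left(-1 - 3\right) 14\right)} = \frac{27414}{\left(71 + \left(-23 - 86\right) 73\right) + \left(13 + 2 \left(-3\right) \left(-4\right) 14\right)} = \frac{27414}{\left(71 - 7957\right) + \left(13 + 24 \cdot 14\right)} = \frac{27414}{\left(71 - 7957\right) + \left(13 + 336\right)} = \frac{27414}{-7886 + 349} = \frac{27414}{-7537} = 27414 \left(- \frac{1}{7537}\right) = - \frac{27414}{7537}$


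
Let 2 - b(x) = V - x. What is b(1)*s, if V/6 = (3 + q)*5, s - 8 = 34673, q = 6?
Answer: -9259827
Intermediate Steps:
s = 34681 (s = 8 + 34673 = 34681)
V = 270 (V = 6*((3 + 6)*5) = 6*(9*5) = 6*45 = 270)
b(x) = -268 + x (b(x) = 2 - (270 - x) = 2 + (-270 + x) = -268 + x)
b(1)*s = (-268 + 1)*34681 = -267*34681 = -9259827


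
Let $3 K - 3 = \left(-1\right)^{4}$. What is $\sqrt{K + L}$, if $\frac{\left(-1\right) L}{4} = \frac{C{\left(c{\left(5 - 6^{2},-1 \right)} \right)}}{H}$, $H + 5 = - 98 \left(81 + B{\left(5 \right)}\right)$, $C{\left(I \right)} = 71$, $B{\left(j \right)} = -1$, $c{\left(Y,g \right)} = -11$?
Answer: $\frac{2 \sqrt{21071670}}{7845} \approx 1.1703$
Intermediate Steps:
$H = -7845$ ($H = -5 - 98 \left(81 - 1\right) = -5 - 7840 = -7845$)
$K = \frac{4}{3}$ ($K = 1 + \frac{\left(-1\right)^{4}}{3} = 1 + \frac{1}{3} \cdot 1 = 1 + \frac{1}{3} = \frac{4}{3} \approx 1.3333$)
$L = \frac{284}{7845}$ ($L = - 4 \frac{71}{-7845} = - 4 \cdot 71 \left(- \frac{1}{7845}\right) = \left(-4\right) \left(- \frac{71}{7845}\right) = \frac{284}{7845} \approx 0.036201$)
$\sqrt{K + L} = \sqrt{\frac{4}{3} + \frac{284}{7845}} = \sqrt{\frac{10744}{7845}} = \frac{2 \sqrt{21071670}}{7845}$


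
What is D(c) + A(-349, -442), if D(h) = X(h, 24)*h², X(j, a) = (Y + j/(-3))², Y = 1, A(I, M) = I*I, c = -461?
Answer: 45756017425/9 ≈ 5.0840e+9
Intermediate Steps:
A(I, M) = I²
X(j, a) = (1 - j/3)² (X(j, a) = (1 + j/(-3))² = (1 + j*(-⅓))² = (1 - j/3)²)
D(h) = h²*(-3 + h)²/9 (D(h) = ((-3 + h)²/9)*h² = h²*(-3 + h)²/9)
D(c) + A(-349, -442) = (⅑)*(-461)²*(-3 - 461)² + (-349)² = (⅑)*212521*(-464)² + 121801 = (⅑)*212521*215296 + 121801 = 45754921216/9 + 121801 = 45756017425/9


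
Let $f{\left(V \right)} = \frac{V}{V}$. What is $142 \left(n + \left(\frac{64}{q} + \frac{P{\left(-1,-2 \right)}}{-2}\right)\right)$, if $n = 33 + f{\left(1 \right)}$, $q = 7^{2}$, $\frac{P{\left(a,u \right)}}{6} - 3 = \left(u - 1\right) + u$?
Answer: $\frac{287408}{49} \approx 5865.5$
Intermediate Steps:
$f{\left(V \right)} = 1$
$P{\left(a,u \right)} = 12 + 12 u$ ($P{\left(a,u \right)} = 18 + 6 \left(\left(u - 1\right) + u\right) = 18 + 6 \left(\left(-1 + u\right) + u\right) = 18 + 6 \left(-1 + 2 u\right) = 18 + \left(-6 + 12 u\right) = 12 + 12 u$)
$q = 49$
$n = 34$ ($n = 33 + 1 = 34$)
$142 \left(n + \left(\frac{64}{q} + \frac{P{\left(-1,-2 \right)}}{-2}\right)\right) = 142 \left(34 + \left(\frac{64}{49} + \frac{12 + 12 \left(-2\right)}{-2}\right)\right) = 142 \left(34 + \left(64 \cdot \frac{1}{49} + \left(12 - 24\right) \left(- \frac{1}{2}\right)\right)\right) = 142 \left(34 + \left(\frac{64}{49} - -6\right)\right) = 142 \left(34 + \left(\frac{64}{49} + 6\right)\right) = 142 \left(34 + \frac{358}{49}\right) = 142 \cdot \frac{2024}{49} = \frac{287408}{49}$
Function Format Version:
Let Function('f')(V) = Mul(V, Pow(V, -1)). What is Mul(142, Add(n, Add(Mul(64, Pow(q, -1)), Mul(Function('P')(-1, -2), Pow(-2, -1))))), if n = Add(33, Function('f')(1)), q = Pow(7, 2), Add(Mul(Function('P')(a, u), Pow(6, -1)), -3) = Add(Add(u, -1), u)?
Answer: Rational(287408, 49) ≈ 5865.5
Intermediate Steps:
Function('f')(V) = 1
Function('P')(a, u) = Add(12, Mul(12, u)) (Function('P')(a, u) = Add(18, Mul(6, Add(Add(u, -1), u))) = Add(18, Mul(6, Add(Add(-1, u), u))) = Add(18, Mul(6, Add(-1, Mul(2, u)))) = Add(18, Add(-6, Mul(12, u))) = Add(12, Mul(12, u)))
q = 49
n = 34 (n = Add(33, 1) = 34)
Mul(142, Add(n, Add(Mul(64, Pow(q, -1)), Mul(Function('P')(-1, -2), Pow(-2, -1))))) = Mul(142, Add(34, Add(Mul(64, Pow(49, -1)), Mul(Add(12, Mul(12, -2)), Pow(-2, -1))))) = Mul(142, Add(34, Add(Mul(64, Rational(1, 49)), Mul(Add(12, -24), Rational(-1, 2))))) = Mul(142, Add(34, Add(Rational(64, 49), Mul(-12, Rational(-1, 2))))) = Mul(142, Add(34, Add(Rational(64, 49), 6))) = Mul(142, Add(34, Rational(358, 49))) = Mul(142, Rational(2024, 49)) = Rational(287408, 49)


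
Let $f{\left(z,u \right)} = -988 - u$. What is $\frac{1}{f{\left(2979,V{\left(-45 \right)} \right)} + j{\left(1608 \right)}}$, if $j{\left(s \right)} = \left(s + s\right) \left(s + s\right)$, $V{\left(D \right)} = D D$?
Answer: $\frac{1}{10339643} \approx 9.6715 \cdot 10^{-8}$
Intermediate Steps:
$V{\left(D \right)} = D^{2}$
$j{\left(s \right)} = 4 s^{2}$ ($j{\left(s \right)} = 2 s 2 s = 4 s^{2}$)
$\frac{1}{f{\left(2979,V{\left(-45 \right)} \right)} + j{\left(1608 \right)}} = \frac{1}{\left(-988 - \left(-45\right)^{2}\right) + 4 \cdot 1608^{2}} = \frac{1}{\left(-988 - 2025\right) + 4 \cdot 2585664} = \frac{1}{\left(-988 - 2025\right) + 10342656} = \frac{1}{-3013 + 10342656} = \frac{1}{10339643}$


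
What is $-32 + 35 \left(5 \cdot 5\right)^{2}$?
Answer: $21843$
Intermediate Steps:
$-32 + 35 \left(5 \cdot 5\right)^{2} = -32 + 35 \cdot 25^{2} = -32 + 35 \cdot 625 = -32 + 21875 = 21843$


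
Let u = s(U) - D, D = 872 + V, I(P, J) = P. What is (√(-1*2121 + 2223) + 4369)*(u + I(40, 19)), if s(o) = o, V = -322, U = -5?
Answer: -2250035 - 515*√102 ≈ -2.2552e+6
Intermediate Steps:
D = 550 (D = 872 - 322 = 550)
u = -555 (u = -5 - 1*550 = -5 - 550 = -555)
(√(-1*2121 + 2223) + 4369)*(u + I(40, 19)) = (√(-1*2121 + 2223) + 4369)*(-555 + 40) = (√(-2121 + 2223) + 4369)*(-515) = (√102 + 4369)*(-515) = (4369 + √102)*(-515) = -2250035 - 515*√102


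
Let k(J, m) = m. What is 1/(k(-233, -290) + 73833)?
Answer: 1/73543 ≈ 1.3597e-5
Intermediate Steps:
1/(k(-233, -290) + 73833) = 1/(-290 + 73833) = 1/73543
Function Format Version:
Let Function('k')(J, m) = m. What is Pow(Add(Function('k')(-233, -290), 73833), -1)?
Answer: Rational(1, 73543) ≈ 1.3597e-5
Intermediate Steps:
Pow(Add(Function('k')(-233, -290), 73833), -1) = Pow(Add(-290, 73833), -1) = Pow(73543, -1) = Rational(1, 73543)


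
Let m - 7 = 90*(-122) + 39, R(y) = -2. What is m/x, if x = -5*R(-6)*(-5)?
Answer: 5467/25 ≈ 218.68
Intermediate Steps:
x = -50 (x = -5*(-2)*(-5) = 10*(-5) = -50)
m = -10934 (m = 7 + (90*(-122) + 39) = 7 + (-10980 + 39) = 7 - 10941 = -10934)
m/x = -10934/(-50) = -10934*(-1/50) = 5467/25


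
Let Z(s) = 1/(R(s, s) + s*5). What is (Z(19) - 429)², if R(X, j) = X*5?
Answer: 6643717081/36100 ≈ 1.8404e+5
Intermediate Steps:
R(X, j) = 5*X
Z(s) = 1/(10*s) (Z(s) = 1/(5*s + s*5) = 1/(5*s + 5*s) = 1/(10*s))
(Z(19) - 429)² = ((⅒)/19 - 429)² = ((⅒)*(1/19) - 429)² = (1/190 - 429)² = (-81509/190)² = 6643717081/36100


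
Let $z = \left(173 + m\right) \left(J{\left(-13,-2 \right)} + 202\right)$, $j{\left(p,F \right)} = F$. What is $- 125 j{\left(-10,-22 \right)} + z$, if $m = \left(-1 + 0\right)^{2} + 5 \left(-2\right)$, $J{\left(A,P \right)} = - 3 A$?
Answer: $42274$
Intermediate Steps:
$m = -9$ ($m = \left(-1\right)^{2} - 10 = 1 - 10 = -9$)
$z = 39524$ ($z = \left(173 - 9\right) \left(\left(-3\right) \left(-13\right) + 202\right) = 164 \left(39 + 202\right) = 164 \cdot 241 = 39524$)
$- 125 j{\left(-10,-22 \right)} + z = \left(-125\right) \left(-22\right) + 39524 = 2750 + 39524 = 42274$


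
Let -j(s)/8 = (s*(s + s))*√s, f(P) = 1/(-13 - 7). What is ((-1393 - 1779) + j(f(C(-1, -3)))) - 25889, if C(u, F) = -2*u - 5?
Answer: -29061 - I*√5/250 ≈ -29061.0 - 0.0089443*I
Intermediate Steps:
C(u, F) = -5 - 2*u
f(P) = -1/20 (f(P) = 1/(-20) = -1/20)
j(s) = -16*s^(5/2) (j(s) = -8*s*(s + s)*√s = -8*s*(2*s)*√s = -8*2*s²*√s = -16*s^(5/2))
((-1393 - 1779) + j(f(C(-1, -3)))) - 25889 = ((-1393 - 1779) - I*√5/250) - 25889 = (-3172 - I*√5/250) - 25889 = -29061 - I*√5/250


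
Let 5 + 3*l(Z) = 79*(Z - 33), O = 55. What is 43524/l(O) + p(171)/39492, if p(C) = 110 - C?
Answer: 5156443711/68439636 ≈ 75.343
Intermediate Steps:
l(Z) = -2612/3 + 79*Z/3 (l(Z) = -5/3 + (79*(Z - 33))/3 = -5/3 + (79*(-33 + Z))/3 = -5/3 + (-2607 + 79*Z)/3 = -5/3 + (-869 + 79*Z/3) = -2612/3 + 79*Z/3)
43524/l(O) + p(171)/39492 = 43524/(-2612/3 + (79/3)*55) + (110 - 1*171)/39492 = 43524/(-2612/3 + 4345/3) + (110 - 171)*(1/39492) = 43524/(1733/3) - 61*1/39492 = 43524*(3/1733) - 61/39492 = 130572/1733 - 61/39492 = 5156443711/68439636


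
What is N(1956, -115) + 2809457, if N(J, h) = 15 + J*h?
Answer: 2584532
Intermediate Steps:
N(1956, -115) + 2809457 = (15 + 1956*(-115)) + 2809457 = (15 - 224940) + 2809457 = -224925 + 2809457 = 2584532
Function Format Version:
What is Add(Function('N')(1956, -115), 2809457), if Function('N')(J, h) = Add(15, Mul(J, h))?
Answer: 2584532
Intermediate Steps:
Add(Function('N')(1956, -115), 2809457) = Add(Add(15, Mul(1956, -115)), 2809457) = Add(Add(15, -224940), 2809457) = Add(-224925, 2809457) = 2584532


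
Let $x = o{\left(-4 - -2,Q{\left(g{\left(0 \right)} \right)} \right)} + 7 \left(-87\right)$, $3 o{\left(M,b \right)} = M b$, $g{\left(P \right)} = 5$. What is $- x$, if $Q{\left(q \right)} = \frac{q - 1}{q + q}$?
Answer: $\frac{9139}{15} \approx 609.27$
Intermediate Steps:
$Q{\left(q \right)} = \frac{-1 + q}{2 q}$
$o{\left(M,b \right)} = \frac{M b}{3}$
$x = - \frac{9139}{15}$ ($x = \frac{\left(-4 - -2\right) \frac{-1 + 5}{2 \cdot 5}}{3} + 7 \left(-87\right) = \frac{\left(-4 + 2\right) \frac{1}{2} \cdot \frac{1}{5} \cdot 4}{3} - 609 = \frac{1}{3} \left(-2\right) \frac{2}{5} - 609 = - \frac{4}{15} - 609 = - \frac{9139}{15} \approx -609.27$)
$- x = \left(-1\right) \left(- \frac{9139}{15}\right) = \frac{9139}{15}$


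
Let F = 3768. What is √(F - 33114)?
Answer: I*√29346 ≈ 171.31*I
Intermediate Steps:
√(F - 33114) = √(3768 - 33114) = √(-29346) = I*√29346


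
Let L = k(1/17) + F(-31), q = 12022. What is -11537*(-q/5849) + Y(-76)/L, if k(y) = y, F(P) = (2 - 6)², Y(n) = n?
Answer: 37856946314/1596777 ≈ 23708.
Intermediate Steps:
F(P) = 16 (F(P) = (-4)² = 16)
L = 273/17 (L = 1/17 + 16 = 273/17 ≈ 16.059)
-11537*(-q/5849) + Y(-76)/L = -11537/((-5849/12022)) - 76/273/17 = -11537/((-5849*1/12022)) - 76*17/273 = -11537/(-5849/12022) - 1292/273 = -11537*(-12022/5849) - 1292/273 = 138697814/5849 - 1292/273 = 37856946314/1596777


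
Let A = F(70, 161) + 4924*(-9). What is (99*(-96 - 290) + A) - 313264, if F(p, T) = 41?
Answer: -395753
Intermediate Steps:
A = -44275 (A = 41 + 4924*(-9) = 41 - 44316 = -44275)
(99*(-96 - 290) + A) - 313264 = (99*(-96 - 290) - 44275) - 313264 = (99*(-386) - 44275) - 313264 = (-38214 - 44275) - 313264 = -82489 - 313264 = -395753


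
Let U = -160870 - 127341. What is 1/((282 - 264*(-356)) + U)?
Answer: -1/193945 ≈ -5.1561e-6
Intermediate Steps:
U = -288211
1/((282 - 264*(-356)) + U) = 1/((282 - 264*(-356)) - 288211) = 1/((282 + 93984) - 288211) = 1/(94266 - 288211) = 1/(-193945) = -1/193945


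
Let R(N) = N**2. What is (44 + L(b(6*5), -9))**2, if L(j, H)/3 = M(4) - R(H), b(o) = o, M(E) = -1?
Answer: 40804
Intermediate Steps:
L(j, H) = -3 - 3*H**2 (L(j, H) = 3*(-1 - H**2) = -3 - 3*H**2)
(44 + L(b(6*5), -9))**2 = (44 + (-3 - 3*(-9)**2))**2 = (44 + (-3 - 3*81))**2 = (44 + (-3 - 243))**2 = (44 - 246)**2 = (-202)**2 = 40804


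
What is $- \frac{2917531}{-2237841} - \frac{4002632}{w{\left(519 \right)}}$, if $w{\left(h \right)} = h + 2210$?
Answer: $- \frac{8949292055413}{6107068089} \approx -1465.4$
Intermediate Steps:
$w{\left(h \right)} = 2210 + h$
$- \frac{2917531}{-2237841} - \frac{4002632}{w{\left(519 \right)}} = - \frac{2917531}{-2237841} - \frac{4002632}{2210 + 519} = \left(-2917531\right) \left(- \frac{1}{2237841}\right) - \frac{4002632}{2729} = \frac{2917531}{2237841} - \frac{4002632}{2729} = - \frac{8949292055413}{6107068089}$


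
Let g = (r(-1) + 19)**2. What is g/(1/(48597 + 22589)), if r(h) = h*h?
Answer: 28474400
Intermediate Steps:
r(h) = h**2
g = 400 (g = ((-1)**2 + 19)**2 = (1 + 19)**2 = 20**2 = 400)
g/(1/(48597 + 22589)) = 400/(1/(48597 + 22589)) = 400/(1/71186) = 400*71186 = 28474400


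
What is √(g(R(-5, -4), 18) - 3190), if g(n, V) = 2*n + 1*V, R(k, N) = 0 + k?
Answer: I*√3182 ≈ 56.409*I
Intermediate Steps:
R(k, N) = k
g(n, V) = V + 2*n (g(n, V) = 2*n + V = V + 2*n)
√(g(R(-5, -4), 18) - 3190) = √((18 + 2*(-5)) - 3190) = √((18 - 10) - 3190) = √(8 - 3190) = √(-3182) = I*√3182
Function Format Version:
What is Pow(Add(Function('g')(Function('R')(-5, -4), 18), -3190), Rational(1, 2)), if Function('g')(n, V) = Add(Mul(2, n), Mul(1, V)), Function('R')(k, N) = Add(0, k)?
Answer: Mul(I, Pow(3182, Rational(1, 2))) ≈ Mul(56.409, I)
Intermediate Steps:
Function('R')(k, N) = k
Function('g')(n, V) = Add(V, Mul(2, n)) (Function('g')(n, V) = Add(Mul(2, n), V) = Add(V, Mul(2, n)))
Pow(Add(Function('g')(Function('R')(-5, -4), 18), -3190), Rational(1, 2)) = Pow(Add(Add(18, Mul(2, -5)), -3190), Rational(1, 2)) = Pow(Add(Add(18, -10), -3190), Rational(1, 2)) = Pow(Add(8, -3190), Rational(1, 2)) = Pow(-3182, Rational(1, 2)) = Mul(I, Pow(3182, Rational(1, 2)))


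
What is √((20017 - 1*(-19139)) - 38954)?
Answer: √202 ≈ 14.213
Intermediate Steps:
√((20017 - 1*(-19139)) - 38954) = √((20017 + 19139) - 38954) = √(39156 - 38954) = √202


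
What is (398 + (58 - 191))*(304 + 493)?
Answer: 211205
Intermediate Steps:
(398 + (58 - 191))*(304 + 493) = (398 - 133)*797 = 265*797 = 211205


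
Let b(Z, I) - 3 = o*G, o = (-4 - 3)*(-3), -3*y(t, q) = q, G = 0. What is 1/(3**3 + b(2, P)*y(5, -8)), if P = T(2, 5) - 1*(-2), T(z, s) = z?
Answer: 1/35 ≈ 0.028571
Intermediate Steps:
y(t, q) = -q/3
o = 21 (o = -7*(-3) = 21)
P = 4 (P = 2 - 1*(-2) = 2 + 2 = 4)
b(Z, I) = 3 (b(Z, I) = 3 + 21*0 = 3 + 0 = 3)
1/(3**3 + b(2, P)*y(5, -8)) = 1/(3**3 + 3*(-1/3*(-8))) = 1/(27 + 3*(8/3)) = 1/(27 + 8) = 1/35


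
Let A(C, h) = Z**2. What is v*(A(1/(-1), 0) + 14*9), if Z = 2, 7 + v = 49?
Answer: 5460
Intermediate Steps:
v = 42 (v = -7 + 49 = 42)
A(C, h) = 4 (A(C, h) = 2**2 = 4)
v*(A(1/(-1), 0) + 14*9) = 42*(4 + 14*9) = 42*(4 + 126) = 42*130 = 5460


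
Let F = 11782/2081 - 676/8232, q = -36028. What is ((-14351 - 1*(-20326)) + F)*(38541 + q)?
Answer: 9195072821903/611814 ≈ 1.5029e+7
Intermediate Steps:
F = 23895667/4282698 (F = 11782*(1/2081) - 676*1/8232 = 11782/2081 - 169/2058 = 23895667/4282698 ≈ 5.5796)
((-14351 - 1*(-20326)) + F)*(38541 + q) = ((-14351 - 1*(-20326)) + 23895667/4282698)*(38541 - 36028) = ((-14351 + 20326) + 23895667/4282698)*2513 = (5975 + 23895667/4282698)*2513 = (25613016217/4282698)*2513 = 9195072821903/611814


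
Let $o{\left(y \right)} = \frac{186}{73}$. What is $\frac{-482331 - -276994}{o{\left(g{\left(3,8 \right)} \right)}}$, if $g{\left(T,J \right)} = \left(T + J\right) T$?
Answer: $- \frac{14989601}{186} \approx -80589.0$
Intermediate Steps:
$g{\left(T,J \right)} = T \left(J + T\right)$ ($g{\left(T,J \right)} = \left(J + T\right) T = T \left(J + T\right)$)
$o{\left(y \right)} = \frac{186}{73}$ ($o{\left(y \right)} = 186 \cdot \frac{1}{73} = \frac{186}{73}$)
$\frac{-482331 - -276994}{o{\left(g{\left(3,8 \right)} \right)}} = \frac{-482331 - -276994}{\frac{186}{73}} = \left(-482331 + 276994\right) \frac{73}{186} = \left(-205337\right) \frac{73}{186} = - \frac{14989601}{186}$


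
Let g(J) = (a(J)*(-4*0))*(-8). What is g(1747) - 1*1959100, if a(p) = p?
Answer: -1959100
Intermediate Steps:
g(J) = 0 (g(J) = (J*(-4*0))*(-8) = (J*0)*(-8) = 0*(-8) = 0)
g(1747) - 1*1959100 = 0 - 1*1959100 = 0 - 1959100 = -1959100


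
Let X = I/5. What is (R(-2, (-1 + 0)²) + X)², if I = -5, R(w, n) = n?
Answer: 0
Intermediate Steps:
X = -1 (X = -5/5 = -5*⅕ = -1)
(R(-2, (-1 + 0)²) + X)² = ((-1 + 0)² - 1)² = ((-1)² - 1)² = (1 - 1)² = 0² = 0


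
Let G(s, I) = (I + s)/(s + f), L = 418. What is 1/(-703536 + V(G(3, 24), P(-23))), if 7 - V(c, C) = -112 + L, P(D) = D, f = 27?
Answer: -1/703835 ≈ -1.4208e-6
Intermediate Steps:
G(s, I) = (I + s)/(27 + s) (G(s, I) = (I + s)/(s + 27) = (I + s)/(27 + s))
V(c, C) = -299 (V(c, C) = 7 - (-112 + 418) = 7 - 1*306 = 7 - 306 = -299)
1/(-703536 + V(G(3, 24), P(-23))) = 1/(-703536 - 299) = 1/(-703835) = -1/703835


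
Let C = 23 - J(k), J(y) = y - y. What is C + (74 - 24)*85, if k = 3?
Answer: 4273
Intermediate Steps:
J(y) = 0
C = 23 (C = 23 - 1*0 = 23 + 0 = 23)
C + (74 - 24)*85 = 23 + (74 - 24)*85 = 23 + 50*85 = 23 + 4250 = 4273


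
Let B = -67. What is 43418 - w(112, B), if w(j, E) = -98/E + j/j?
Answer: 2908841/67 ≈ 43416.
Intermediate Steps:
w(j, E) = 1 - 98/E (w(j, E) = -98/E + 1 = 1 - 98/E)
43418 - w(112, B) = 43418 - (-98 - 67)/(-67) = 43418 - (-1)*(-165)/67 = 43418 - 1*165/67 = 43418 - 165/67 = 2908841/67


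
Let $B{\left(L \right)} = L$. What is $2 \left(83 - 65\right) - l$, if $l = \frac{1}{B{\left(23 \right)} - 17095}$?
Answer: $\frac{614593}{17072} \approx 36.0$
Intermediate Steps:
$l = - \frac{1}{17072}$ ($l = \frac{1}{23 - 17095} = \frac{1}{-17072} = - \frac{1}{17072} \approx -5.8575 \cdot 10^{-5}$)
$2 \left(83 - 65\right) - l = 2 \left(83 - 65\right) - - \frac{1}{17072} = 2 \cdot 18 + \frac{1}{17072} = 36 + \frac{1}{17072} = \frac{614593}{17072}$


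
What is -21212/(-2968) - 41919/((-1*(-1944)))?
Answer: -3465811/240408 ≈ -14.416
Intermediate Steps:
-21212/(-2968) - 41919/((-1*(-1944))) = -21212*(-1/2968) - 41919/1944 = 5303/742 - 41919*1/1944 = 5303/742 - 13973/648 = -3465811/240408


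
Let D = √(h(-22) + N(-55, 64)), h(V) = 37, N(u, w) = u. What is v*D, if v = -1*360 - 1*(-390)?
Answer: 90*I*√2 ≈ 127.28*I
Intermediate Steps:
D = 3*I*√2 (D = √(37 - 55) = √(-18) = 3*I*√2 ≈ 4.2426*I)
v = 30 (v = -360 + 390 = 30)
v*D = 30*(3*I*√2) = 90*I*√2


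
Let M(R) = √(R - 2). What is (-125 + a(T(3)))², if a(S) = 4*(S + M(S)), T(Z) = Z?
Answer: 11881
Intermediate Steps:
M(R) = √(-2 + R)
a(S) = 4*S + 4*√(-2 + S) (a(S) = 4*(S + √(-2 + S)) = 4*S + 4*√(-2 + S))
(-125 + a(T(3)))² = (-125 + (4*3 + 4*√(-2 + 3)))² = (-125 + (12 + 4*√1))² = (-125 + (12 + 4*1))² = (-125 + (12 + 4))² = (-125 + 16)² = (-109)² = 11881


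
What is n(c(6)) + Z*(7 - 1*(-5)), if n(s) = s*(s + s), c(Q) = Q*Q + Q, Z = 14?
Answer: 3696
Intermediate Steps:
c(Q) = Q + Q² (c(Q) = Q² + Q = Q + Q²)
n(s) = 2*s² (n(s) = s*(2*s) = 2*s²)
n(c(6)) + Z*(7 - 1*(-5)) = 2*(6*(1 + 6))² + 14*(7 - 1*(-5)) = 2*(6*7)² + 14*(7 + 5) = 2*42² + 14*12 = 2*1764 + 168 = 3528 + 168 = 3696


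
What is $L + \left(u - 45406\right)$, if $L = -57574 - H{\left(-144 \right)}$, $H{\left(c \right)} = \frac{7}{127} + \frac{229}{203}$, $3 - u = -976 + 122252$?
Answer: $- \frac{5781497097}{25781} \approx -2.2425 \cdot 10^{5}$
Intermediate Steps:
$u = -121273$ ($u = 3 - \left(-976 + 122252\right) = 3 - 121276 = -121273$)
$H{\left(c \right)} = \frac{30504}{25781}$ ($H{\left(c \right)} = 7 \cdot \frac{1}{127} + 229 \cdot \frac{1}{203} = \frac{7}{127} + \frac{229}{203} = \frac{30504}{25781}$)
$L = - \frac{1484345798}{25781}$ ($L = -57574 - \frac{30504}{25781} = - \frac{1484345798}{25781} \approx -57575.0$)
$L + \left(u - 45406\right) = - \frac{1484345798}{25781} - 166679 = - \frac{5781497097}{25781}$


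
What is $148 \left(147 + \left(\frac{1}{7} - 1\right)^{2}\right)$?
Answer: $\frac{1071372}{49} \approx 21865.0$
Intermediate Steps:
$148 \left(147 + \left(\frac{1}{7} - 1\right)^{2}\right) = 148 \left(147 + \left(- \frac{6}{7}\right)^{2}\right) = 148 \left(147 + \frac{36}{49}\right) = 148 \cdot \frac{7239}{49} = \frac{1071372}{49}$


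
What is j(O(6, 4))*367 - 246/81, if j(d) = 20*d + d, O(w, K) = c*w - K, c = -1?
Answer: -2080972/27 ≈ -77073.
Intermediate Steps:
O(w, K) = -K - w (O(w, K) = -w - K = -K - w)
j(d) = 21*d
j(O(6, 4))*367 - 246/81 = (21*(-1*4 - 1*6))*367 - 246/81 = (21*(-4 - 6))*367 - 246*1/81 = (21*(-10))*367 - 82/27 = -210*367 - 82/27 = -77070 - 82/27 = -2080972/27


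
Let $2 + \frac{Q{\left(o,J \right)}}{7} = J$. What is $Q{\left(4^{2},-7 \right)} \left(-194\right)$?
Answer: $12222$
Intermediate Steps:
$Q{\left(o,J \right)} = -14 + 7 J$
$Q{\left(4^{2},-7 \right)} \left(-194\right) = \left(-14 + 7 \left(-7\right)\right) \left(-194\right) = \left(-14 - 49\right) \left(-194\right) = \left(-63\right) \left(-194\right) = 12222$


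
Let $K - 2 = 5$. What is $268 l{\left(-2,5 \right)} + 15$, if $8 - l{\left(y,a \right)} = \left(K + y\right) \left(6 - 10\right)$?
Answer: $7519$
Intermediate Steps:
$K = 7$ ($K = 2 + 5 = 7$)
$l{\left(y,a \right)} = 36 + 4 y$ ($l{\left(y,a \right)} = 8 - \left(7 + y\right) \left(6 - 10\right) = 8 - \left(7 + y\right) \left(-4\right) = 8 - \left(-28 - 4 y\right) = 8 + \left(28 + 4 y\right) = 36 + 4 y$)
$268 l{\left(-2,5 \right)} + 15 = 268 \left(36 + 4 \left(-2\right)\right) + 15 = 268 \left(36 - 8\right) + 15 = 268 \cdot 28 + 15 = 7504 + 15 = 7519$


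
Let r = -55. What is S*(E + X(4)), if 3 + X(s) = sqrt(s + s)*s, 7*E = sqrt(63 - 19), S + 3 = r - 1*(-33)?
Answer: 75 - 200*sqrt(2) - 50*sqrt(11)/7 ≈ -231.53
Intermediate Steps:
S = -25 (S = -3 + (-55 - 1*(-33)) = -3 + (-55 + 33) = -3 - 22 = -25)
E = 2*sqrt(11)/7 (E = sqrt(63 - 19)/7 = sqrt(44)/7 = (2*sqrt(11))/7 = 2*sqrt(11)/7 ≈ 0.94761)
X(s) = -3 + sqrt(2)*s**(3/2) (X(s) = -3 + sqrt(s + s)*s = -3 + sqrt(2*s)*s = -3 + (sqrt(2)*sqrt(s))*s = -3 + sqrt(2)*s**(3/2))
S*(E + X(4)) = -25*(2*sqrt(11)/7 + (-3 + sqrt(2)*4**(3/2))) = -25*(2*sqrt(11)/7 + (-3 + sqrt(2)*8)) = -25*(2*sqrt(11)/7 + (-3 + 8*sqrt(2))) = -25*(-3 + 8*sqrt(2) + 2*sqrt(11)/7) = 75 - 200*sqrt(2) - 50*sqrt(11)/7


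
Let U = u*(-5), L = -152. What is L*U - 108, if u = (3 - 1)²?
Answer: 2932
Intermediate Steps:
u = 4 (u = 2² = 4)
U = -20 (U = 4*(-5) = -20)
L*U - 108 = -152*(-20) - 108 = 3040 - 108 = 2932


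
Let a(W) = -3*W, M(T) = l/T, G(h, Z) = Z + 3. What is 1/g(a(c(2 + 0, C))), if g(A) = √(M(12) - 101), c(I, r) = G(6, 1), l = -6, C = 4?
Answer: -I*√406/203 ≈ -0.099258*I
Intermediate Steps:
G(h, Z) = 3 + Z
c(I, r) = 4 (c(I, r) = 3 + 1 = 4)
M(T) = -6/T
g(A) = I*√406/2 (g(A) = √(-6/12 - 101) = √(-6*1/12 - 101) = √(-½ - 101) = √(-203/2) = I*√406/2)
1/g(a(c(2 + 0, C))) = 1/(I*√406/2) = -I*√406/203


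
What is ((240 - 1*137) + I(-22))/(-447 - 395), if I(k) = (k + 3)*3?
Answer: -23/421 ≈ -0.054632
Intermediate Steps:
I(k) = 9 + 3*k (I(k) = (3 + k)*3 = 9 + 3*k)
((240 - 1*137) + I(-22))/(-447 - 395) = ((240 - 1*137) + (9 + 3*(-22)))/(-447 - 395) = ((240 - 137) + (9 - 66))/(-842) = (103 - 57)*(-1/842) = 46*(-1/842) = -23/421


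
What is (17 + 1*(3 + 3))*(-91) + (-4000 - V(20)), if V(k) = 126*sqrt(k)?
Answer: -6093 - 252*sqrt(5) ≈ -6656.5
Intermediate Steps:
(17 + 1*(3 + 3))*(-91) + (-4000 - V(20)) = (17 + 1*(3 + 3))*(-91) + (-4000 - 126*sqrt(20)) = (17 + 1*6)*(-91) + (-4000 - 126*2*sqrt(5)) = (17 + 6)*(-91) + (-4000 - 252*sqrt(5)) = 23*(-91) + (-4000 - 252*sqrt(5)) = -2093 + (-4000 - 252*sqrt(5)) = -6093 - 252*sqrt(5)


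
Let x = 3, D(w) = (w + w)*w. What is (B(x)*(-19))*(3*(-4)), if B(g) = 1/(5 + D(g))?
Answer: 228/23 ≈ 9.9130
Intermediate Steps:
D(w) = 2*w**2 (D(w) = (2*w)*w = 2*w**2)
B(g) = 1/(5 + 2*g**2)
(B(x)*(-19))*(3*(-4)) = (-19/(5 + 2*3**2))*(3*(-4)) = (-19/(5 + 2*9))*(-12) = (-19/(5 + 18))*(-12) = (-19/23)*(-12) = ((1/23)*(-19))*(-12) = -19/23*(-12) = 228/23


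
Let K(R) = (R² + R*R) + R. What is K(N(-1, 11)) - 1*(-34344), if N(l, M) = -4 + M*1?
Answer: 34449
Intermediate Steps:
N(l, M) = -4 + M
K(R) = R + 2*R² (K(R) = (R² + R²) + R = 2*R² + R = R + 2*R²)
K(N(-1, 11)) - 1*(-34344) = (-4 + 11)*(1 + 2*(-4 + 11)) - 1*(-34344) = 7*(1 + 2*7) + 34344 = 7*(1 + 14) + 34344 = 7*15 + 34344 = 105 + 34344 = 34449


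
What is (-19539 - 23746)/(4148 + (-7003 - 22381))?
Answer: 43285/25236 ≈ 1.7152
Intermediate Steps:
(-19539 - 23746)/(4148 + (-7003 - 22381)) = -43285/(4148 - 29384) = -43285/(-25236) = -43285*(-1/25236) = 43285/25236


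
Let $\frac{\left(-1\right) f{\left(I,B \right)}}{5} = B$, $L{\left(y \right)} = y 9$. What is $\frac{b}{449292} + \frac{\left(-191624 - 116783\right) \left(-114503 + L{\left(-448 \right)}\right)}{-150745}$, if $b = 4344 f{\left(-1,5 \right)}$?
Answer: $- \frac{273746578055759}{1128808709} \approx -2.4251 \cdot 10^{5}$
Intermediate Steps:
$L{\left(y \right)} = 9 y$
$f{\left(I,B \right)} = - 5 B$
$b = -108600$ ($b = 4344 \left(\left(-5\right) 5\right) = 4344 \left(-25\right) = -108600$)
$\frac{b}{449292} + \frac{\left(-191624 - 116783\right) \left(-114503 + L{\left(-448 \right)}\right)}{-150745} = - \frac{108600}{449292} + \frac{\left(-191624 - 116783\right) \left(-114503 + 9 \left(-448\right)\right)}{-150745} = \left(-108600\right) \frac{1}{449292} + - 308407 \left(-114503 - 4032\right) \left(- \frac{1}{150745}\right) = - \frac{9050}{37441} + \left(-308407\right) \left(-118535\right) \left(- \frac{1}{150745}\right) = - \frac{9050}{37441} + 36557023745 \left(- \frac{1}{150745}\right) = - \frac{9050}{37441} - \frac{7311404749}{30149} = - \frac{273746578055759}{1128808709}$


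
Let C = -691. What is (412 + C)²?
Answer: 77841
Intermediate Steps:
(412 + C)² = (412 - 691)² = (-279)² = 77841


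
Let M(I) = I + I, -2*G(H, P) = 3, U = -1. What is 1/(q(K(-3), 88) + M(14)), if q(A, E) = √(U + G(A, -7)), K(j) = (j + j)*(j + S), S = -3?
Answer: 56/1573 - I*√10/1573 ≈ 0.035601 - 0.0020103*I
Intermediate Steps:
G(H, P) = -3/2 (G(H, P) = -½*3 = -3/2)
M(I) = 2*I
K(j) = 2*j*(-3 + j) (K(j) = (j + j)*(j - 3) = (2*j)*(-3 + j) = 2*j*(-3 + j))
q(A, E) = I*√10/2 (q(A, E) = √(-1 - 3/2) = √(-5/2) = I*√10/2)
1/(q(K(-3), 88) + M(14)) = 1/(I*√10/2 + 2*14) = 1/(I*√10/2 + 28) = 1/(28 + I*√10/2)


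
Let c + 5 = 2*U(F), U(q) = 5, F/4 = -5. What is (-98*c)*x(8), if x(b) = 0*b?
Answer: 0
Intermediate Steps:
F = -20 (F = 4*(-5) = -20)
x(b) = 0
c = 5 (c = -5 + 2*5 = -5 + 10 = 5)
(-98*c)*x(8) = -98*5*0 = -490*0 = 0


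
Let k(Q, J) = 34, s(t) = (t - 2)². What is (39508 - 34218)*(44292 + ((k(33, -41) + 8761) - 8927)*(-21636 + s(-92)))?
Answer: 9172288680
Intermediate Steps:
s(t) = (-2 + t)²
(39508 - 34218)*(44292 + ((k(33, -41) + 8761) - 8927)*(-21636 + s(-92))) = (39508 - 34218)*(44292 + ((34 + 8761) - 8927)*(-21636 + (-2 - 92)²)) = 5290*(44292 + (8795 - 8927)*(-21636 + (-94)²)) = 5290*(44292 - 132*(-21636 + 8836)) = 5290*(44292 - 132*(-12800)) = 5290*(44292 + 1689600) = 5290*1733892 = 9172288680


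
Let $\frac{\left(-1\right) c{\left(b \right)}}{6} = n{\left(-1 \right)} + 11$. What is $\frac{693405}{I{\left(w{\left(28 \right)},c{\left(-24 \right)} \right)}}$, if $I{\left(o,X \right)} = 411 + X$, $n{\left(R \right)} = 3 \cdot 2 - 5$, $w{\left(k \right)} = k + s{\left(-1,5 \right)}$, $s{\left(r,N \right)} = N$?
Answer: $\frac{231135}{113} \approx 2045.4$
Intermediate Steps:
$w{\left(k \right)} = 5 + k$ ($w{\left(k \right)} = k + 5 = 5 + k$)
$n{\left(R \right)} = 1$ ($n{\left(R \right)} = 6 - 5 = 1$)
$c{\left(b \right)} = -72$ ($c{\left(b \right)} = - 6 \left(1 + 11\right) = \left(-6\right) 12 = -72$)
$\frac{693405}{I{\left(w{\left(28 \right)},c{\left(-24 \right)} \right)}} = \frac{693405}{411 - 72} = \frac{693405}{339} = 693405 \cdot \frac{1}{339} = \frac{231135}{113}$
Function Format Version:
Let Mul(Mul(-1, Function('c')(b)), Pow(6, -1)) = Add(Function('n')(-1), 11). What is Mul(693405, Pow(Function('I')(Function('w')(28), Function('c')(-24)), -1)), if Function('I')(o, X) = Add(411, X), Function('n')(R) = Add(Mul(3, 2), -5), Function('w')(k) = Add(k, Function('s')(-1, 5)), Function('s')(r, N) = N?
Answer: Rational(231135, 113) ≈ 2045.4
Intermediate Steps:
Function('w')(k) = Add(5, k) (Function('w')(k) = Add(k, 5) = Add(5, k))
Function('n')(R) = 1 (Function('n')(R) = Add(6, -5) = 1)
Function('c')(b) = -72 (Function('c')(b) = Mul(-6, Add(1, 11)) = Mul(-6, 12) = -72)
Mul(693405, Pow(Function('I')(Function('w')(28), Function('c')(-24)), -1)) = Mul(693405, Pow(Add(411, -72), -1)) = Mul(693405, Pow(339, -1)) = Mul(693405, Rational(1, 339)) = Rational(231135, 113)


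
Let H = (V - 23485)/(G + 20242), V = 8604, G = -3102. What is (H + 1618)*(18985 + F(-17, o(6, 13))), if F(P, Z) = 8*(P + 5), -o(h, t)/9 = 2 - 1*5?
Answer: 523558483071/17140 ≈ 3.0546e+7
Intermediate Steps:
o(h, t) = 27 (o(h, t) = -9*(2 - 1*5) = -9*(2 - 5) = -9*(-3) = 27)
F(P, Z) = 40 + 8*P (F(P, Z) = 8*(5 + P) = 40 + 8*P)
H = -14881/17140 (H = (8604 - 23485)/(-3102 + 20242) = -14881/17140 ≈ -0.86820)
(H + 1618)*(18985 + F(-17, o(6, 13))) = (-14881/17140 + 1618)*(18985 + (40 + 8*(-17))) = 27717639*(18985 + (40 - 136))/17140 = 27717639*(18985 - 96)/17140 = (27717639/17140)*18889 = 523558483071/17140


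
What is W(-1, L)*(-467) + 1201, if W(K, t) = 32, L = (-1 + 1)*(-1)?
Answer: -13743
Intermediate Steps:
L = 0 (L = 0*(-1) = 0)
W(-1, L)*(-467) + 1201 = 32*(-467) + 1201 = -14944 + 1201 = -13743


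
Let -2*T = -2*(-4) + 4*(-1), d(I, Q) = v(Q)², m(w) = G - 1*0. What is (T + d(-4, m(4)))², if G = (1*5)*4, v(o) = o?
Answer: 158404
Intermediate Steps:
G = 20 (G = 5*4 = 20)
m(w) = 20 (m(w) = 20 - 1*0 = 20 + 0 = 20)
d(I, Q) = Q²
T = -2 (T = -(-2*(-4) + 4*(-1))/2 = -(8 - 4)/2 = -½*4 = -2)
(T + d(-4, m(4)))² = (-2 + 20²)² = (-2 + 400)² = 398² = 158404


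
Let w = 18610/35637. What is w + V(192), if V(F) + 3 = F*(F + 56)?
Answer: 1696803091/35637 ≈ 47614.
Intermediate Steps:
V(F) = -3 + F*(56 + F) (V(F) = -3 + F*(F + 56) = -3 + F*(56 + F))
w = 18610/35637 (w = 18610*(1/35637) = 18610/35637 ≈ 0.52221)
w + V(192) = 18610/35637 + (-3 + 192² + 56*192) = 18610/35637 + (-3 + 36864 + 10752) = 18610/35637 + 47613 = 1696803091/35637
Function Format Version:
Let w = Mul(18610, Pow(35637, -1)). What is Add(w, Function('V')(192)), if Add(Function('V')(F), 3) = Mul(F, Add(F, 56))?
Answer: Rational(1696803091, 35637) ≈ 47614.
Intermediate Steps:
Function('V')(F) = Add(-3, Mul(F, Add(56, F))) (Function('V')(F) = Add(-3, Mul(F, Add(F, 56))) = Add(-3, Mul(F, Add(56, F))))
w = Rational(18610, 35637) (w = Mul(18610, Rational(1, 35637)) = Rational(18610, 35637) ≈ 0.52221)
Add(w, Function('V')(192)) = Add(Rational(18610, 35637), Add(-3, Pow(192, 2), Mul(56, 192))) = Add(Rational(18610, 35637), Add(-3, 36864, 10752)) = Add(Rational(18610, 35637), 47613) = Rational(1696803091, 35637)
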